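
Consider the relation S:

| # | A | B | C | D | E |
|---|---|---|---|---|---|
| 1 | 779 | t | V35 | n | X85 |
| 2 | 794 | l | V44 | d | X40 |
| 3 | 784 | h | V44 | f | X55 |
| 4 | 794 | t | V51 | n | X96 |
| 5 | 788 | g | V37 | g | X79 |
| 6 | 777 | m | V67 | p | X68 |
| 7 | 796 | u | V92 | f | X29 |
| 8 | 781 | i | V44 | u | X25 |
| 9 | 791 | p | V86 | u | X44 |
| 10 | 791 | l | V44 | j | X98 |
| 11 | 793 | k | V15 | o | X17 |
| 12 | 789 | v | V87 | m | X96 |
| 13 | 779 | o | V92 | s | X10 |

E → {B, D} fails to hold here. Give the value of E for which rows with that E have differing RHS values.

E=X85: row 1 → {B,D} = (t, n) ✓
E=X40: row 2 → {B,D} = (l, d) ✓
E=X55: row 3 → {B,D} = (h, f) ✓
E=X96: rows 4, 12 → {B,D} takes values {(t, n), (v, m)} — violation
E=X79: row 5 → {B,D} = (g, g) ✓
E=X68: row 6 → {B,D} = (m, p) ✓
E=X29: row 7 → {B,D} = (u, f) ✓
E=X25: row 8 → {B,D} = (i, u) ✓
E=X44: row 9 → {B,D} = (p, u) ✓
E=X98: row 10 → {B,D} = (l, j) ✓
E=X17: row 11 → {B,D} = (k, o) ✓
E=X10: row 13 → {B,D} = (o, s) ✓
The only E value with inconsistent RHS is E=X96.

X96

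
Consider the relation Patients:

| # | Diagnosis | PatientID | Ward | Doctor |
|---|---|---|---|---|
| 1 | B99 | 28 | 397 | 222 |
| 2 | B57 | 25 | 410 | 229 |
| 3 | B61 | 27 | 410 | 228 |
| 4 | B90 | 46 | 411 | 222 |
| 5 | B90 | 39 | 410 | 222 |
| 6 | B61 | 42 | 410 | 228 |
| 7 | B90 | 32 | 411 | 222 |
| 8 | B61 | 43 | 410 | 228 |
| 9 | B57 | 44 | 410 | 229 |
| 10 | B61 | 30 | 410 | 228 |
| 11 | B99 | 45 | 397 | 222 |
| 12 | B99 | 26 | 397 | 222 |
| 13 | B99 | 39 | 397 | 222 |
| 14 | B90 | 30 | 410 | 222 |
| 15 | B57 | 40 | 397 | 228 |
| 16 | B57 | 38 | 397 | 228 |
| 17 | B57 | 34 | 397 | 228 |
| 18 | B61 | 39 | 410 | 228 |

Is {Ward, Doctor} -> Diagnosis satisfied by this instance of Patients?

(Ward=397, Doctor=222): rows 1, 11, 12, 13 → Diagnosis = B99, B99, B99, B99 ✓
(Ward=410, Doctor=229): rows 2, 9 → Diagnosis = B57, B57 ✓
(Ward=410, Doctor=228): rows 3, 6, 8, 10, 18 → Diagnosis = B61, B61, B61, B61, B61 ✓
(Ward=411, Doctor=222): rows 4, 7 → Diagnosis = B90, B90 ✓
(Ward=410, Doctor=222): rows 5, 14 → Diagnosis = B90, B90 ✓
(Ward=397, Doctor=228): rows 15, 16, 17 → Diagnosis = B57, B57, B57 ✓
Every {Ward, Doctor} value is associated with a single Diagnosis value, so {Ward, Doctor} -> Diagnosis holds.

Yes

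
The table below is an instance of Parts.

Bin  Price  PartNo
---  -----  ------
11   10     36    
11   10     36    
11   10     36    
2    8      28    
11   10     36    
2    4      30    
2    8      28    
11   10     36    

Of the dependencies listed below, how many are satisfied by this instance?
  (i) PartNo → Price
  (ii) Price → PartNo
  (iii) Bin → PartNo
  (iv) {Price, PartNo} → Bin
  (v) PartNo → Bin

(i) PartNo → Price: every LHS value maps to a single RHS value — holds.
(ii) Price → PartNo: every LHS value maps to a single RHS value — holds.
(iii) Bin → PartNo: Bin=2: 3 rows → PartNo takes values {28, 30} — violation — fails.
(iv) {Price, PartNo} → Bin: every LHS value maps to a single RHS value — holds.
(v) PartNo → Bin: every LHS value maps to a single RHS value — holds.
4 of the 5 dependencies hold.

4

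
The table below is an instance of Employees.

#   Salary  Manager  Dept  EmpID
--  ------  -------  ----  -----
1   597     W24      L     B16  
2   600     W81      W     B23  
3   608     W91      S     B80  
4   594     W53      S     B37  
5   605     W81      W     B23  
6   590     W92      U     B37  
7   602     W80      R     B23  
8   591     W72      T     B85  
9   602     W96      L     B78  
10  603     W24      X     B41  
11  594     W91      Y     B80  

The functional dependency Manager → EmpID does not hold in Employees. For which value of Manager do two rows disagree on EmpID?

W24

Manager=W24: rows 1, 10 → EmpID takes values {B16, B41} — violation
Manager=W81: rows 2, 5 → EmpID = B23, B23 ✓
Manager=W91: rows 3, 11 → EmpID = B80, B80 ✓
Manager=W53: row 4 → EmpID = B37 ✓
Manager=W92: row 6 → EmpID = B37 ✓
Manager=W80: row 7 → EmpID = B23 ✓
Manager=W72: row 8 → EmpID = B85 ✓
Manager=W96: row 9 → EmpID = B78 ✓
The only Manager value with inconsistent EmpID is Manager=W24.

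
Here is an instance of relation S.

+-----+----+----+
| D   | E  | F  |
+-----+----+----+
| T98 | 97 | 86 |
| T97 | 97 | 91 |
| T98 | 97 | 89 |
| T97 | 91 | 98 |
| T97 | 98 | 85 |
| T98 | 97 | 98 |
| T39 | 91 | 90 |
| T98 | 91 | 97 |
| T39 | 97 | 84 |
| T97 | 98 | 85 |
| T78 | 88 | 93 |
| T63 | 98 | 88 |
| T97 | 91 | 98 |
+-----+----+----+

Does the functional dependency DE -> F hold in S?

(D=T98, E=97): 3 rows → F takes values {86, 89, 98} — violation
(D=T97, E=97): 1 row → F = 91 ✓
(D=T97, E=91): 2 rows → F = 98, 98 ✓
(D=T97, E=98): 2 rows → F = 85, 85 ✓
(D=T39, E=91): 1 row → F = 90 ✓
(D=T98, E=91): 1 row → F = 97 ✓
(D=T39, E=97): 1 row → F = 84 ✓
(D=T78, E=88): 1 row → F = 93 ✓
(D=T63, E=98): 1 row → F = 88 ✓
Two rows agree on DE but differ on F, so DE -> F does not hold.

No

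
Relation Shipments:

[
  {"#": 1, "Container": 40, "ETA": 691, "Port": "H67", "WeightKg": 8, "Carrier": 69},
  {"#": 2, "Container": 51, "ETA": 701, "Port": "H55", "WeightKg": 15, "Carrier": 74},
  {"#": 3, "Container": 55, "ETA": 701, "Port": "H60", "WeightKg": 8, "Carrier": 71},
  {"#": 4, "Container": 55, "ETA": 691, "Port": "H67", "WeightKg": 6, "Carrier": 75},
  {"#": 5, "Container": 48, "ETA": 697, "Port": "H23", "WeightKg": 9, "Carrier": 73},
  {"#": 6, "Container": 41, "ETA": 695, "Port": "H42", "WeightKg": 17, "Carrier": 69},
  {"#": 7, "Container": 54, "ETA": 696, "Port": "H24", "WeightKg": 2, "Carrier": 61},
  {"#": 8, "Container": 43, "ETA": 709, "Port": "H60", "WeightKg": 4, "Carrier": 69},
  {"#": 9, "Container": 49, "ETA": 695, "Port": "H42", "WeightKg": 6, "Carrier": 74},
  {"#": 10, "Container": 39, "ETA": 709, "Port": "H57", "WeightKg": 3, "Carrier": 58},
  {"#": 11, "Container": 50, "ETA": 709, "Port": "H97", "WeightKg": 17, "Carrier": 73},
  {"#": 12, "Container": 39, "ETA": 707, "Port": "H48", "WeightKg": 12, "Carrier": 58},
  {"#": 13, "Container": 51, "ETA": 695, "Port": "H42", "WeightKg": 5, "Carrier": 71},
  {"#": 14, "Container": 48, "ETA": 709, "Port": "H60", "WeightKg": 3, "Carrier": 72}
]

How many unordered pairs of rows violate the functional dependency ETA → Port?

ETA=691: all 2 rows agree on Port — 0 pairs.
ETA=701: violating pairs (2,3) — 1 pair.
ETA=695: all 3 rows agree on Port — 0 pairs.
ETA=709: violating pairs (8,10), (8,11), (10,11), (10,14), (11,14) — 5 pairs.

6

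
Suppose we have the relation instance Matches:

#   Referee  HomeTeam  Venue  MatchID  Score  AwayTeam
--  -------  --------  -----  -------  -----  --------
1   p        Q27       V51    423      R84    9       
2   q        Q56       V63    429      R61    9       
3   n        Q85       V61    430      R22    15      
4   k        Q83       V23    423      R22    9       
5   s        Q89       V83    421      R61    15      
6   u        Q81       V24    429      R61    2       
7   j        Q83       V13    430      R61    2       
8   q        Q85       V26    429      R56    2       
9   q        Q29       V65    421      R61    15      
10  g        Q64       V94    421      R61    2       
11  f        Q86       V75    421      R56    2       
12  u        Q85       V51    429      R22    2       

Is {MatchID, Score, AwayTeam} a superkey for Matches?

Rows 5 and 9 have the same {MatchID, Score, AwayTeam} value (MatchID=421, Score=R61, AwayTeam=15) but are distinct tuples, so {MatchID, Score, AwayTeam} does not determine every attribute — not a superkey.

No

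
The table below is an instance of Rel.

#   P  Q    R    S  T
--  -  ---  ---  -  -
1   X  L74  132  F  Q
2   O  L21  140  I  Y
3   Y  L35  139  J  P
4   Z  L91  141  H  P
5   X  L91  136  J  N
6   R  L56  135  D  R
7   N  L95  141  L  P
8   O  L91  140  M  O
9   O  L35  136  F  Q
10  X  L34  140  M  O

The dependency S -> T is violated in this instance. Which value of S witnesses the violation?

S=F: rows 1, 9 → T = Q, Q ✓
S=I: row 2 → T = Y ✓
S=J: rows 3, 5 → T takes values {P, N} — violation
S=H: row 4 → T = P ✓
S=D: row 6 → T = R ✓
S=L: row 7 → T = P ✓
S=M: rows 8, 10 → T = O, O ✓
The only S value with inconsistent T is S=J.

J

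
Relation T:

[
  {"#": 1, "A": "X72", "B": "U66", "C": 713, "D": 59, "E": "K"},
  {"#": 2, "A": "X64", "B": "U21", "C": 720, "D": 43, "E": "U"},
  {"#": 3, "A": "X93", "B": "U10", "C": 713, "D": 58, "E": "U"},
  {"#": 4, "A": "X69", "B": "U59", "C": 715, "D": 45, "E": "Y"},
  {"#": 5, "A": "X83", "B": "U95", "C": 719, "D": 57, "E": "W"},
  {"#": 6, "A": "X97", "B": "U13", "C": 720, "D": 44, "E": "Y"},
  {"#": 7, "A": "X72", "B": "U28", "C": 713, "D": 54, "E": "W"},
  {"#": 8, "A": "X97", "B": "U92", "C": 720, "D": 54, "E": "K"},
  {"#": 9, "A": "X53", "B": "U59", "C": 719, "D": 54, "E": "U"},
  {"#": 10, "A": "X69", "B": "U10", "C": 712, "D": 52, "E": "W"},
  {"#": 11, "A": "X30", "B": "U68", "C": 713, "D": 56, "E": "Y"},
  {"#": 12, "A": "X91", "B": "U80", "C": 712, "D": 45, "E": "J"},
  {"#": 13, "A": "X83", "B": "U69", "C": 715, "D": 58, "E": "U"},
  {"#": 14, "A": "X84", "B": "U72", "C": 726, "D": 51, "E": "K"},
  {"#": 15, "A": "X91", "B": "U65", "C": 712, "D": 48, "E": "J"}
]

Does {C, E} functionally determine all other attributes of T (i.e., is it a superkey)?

No

Rows 12 and 15 have the same {C, E} value (C=712, E=J) but are distinct tuples, so {C, E} does not determine every attribute — not a superkey.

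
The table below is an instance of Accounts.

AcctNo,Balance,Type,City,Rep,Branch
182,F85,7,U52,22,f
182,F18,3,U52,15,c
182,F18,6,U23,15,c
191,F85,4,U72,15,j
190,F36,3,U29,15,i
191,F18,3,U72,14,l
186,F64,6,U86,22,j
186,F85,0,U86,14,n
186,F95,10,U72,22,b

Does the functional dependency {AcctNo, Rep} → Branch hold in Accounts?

No

(AcctNo=182, Rep=22): 1 row → Branch = f ✓
(AcctNo=182, Rep=15): 2 rows → Branch = c, c ✓
(AcctNo=191, Rep=15): 1 row → Branch = j ✓
(AcctNo=190, Rep=15): 1 row → Branch = i ✓
(AcctNo=191, Rep=14): 1 row → Branch = l ✓
(AcctNo=186, Rep=22): 2 rows → Branch takes values {j, b} — violation
(AcctNo=186, Rep=14): 1 row → Branch = n ✓
Two rows agree on {AcctNo, Rep} but differ on Branch, so {AcctNo, Rep} → Branch does not hold.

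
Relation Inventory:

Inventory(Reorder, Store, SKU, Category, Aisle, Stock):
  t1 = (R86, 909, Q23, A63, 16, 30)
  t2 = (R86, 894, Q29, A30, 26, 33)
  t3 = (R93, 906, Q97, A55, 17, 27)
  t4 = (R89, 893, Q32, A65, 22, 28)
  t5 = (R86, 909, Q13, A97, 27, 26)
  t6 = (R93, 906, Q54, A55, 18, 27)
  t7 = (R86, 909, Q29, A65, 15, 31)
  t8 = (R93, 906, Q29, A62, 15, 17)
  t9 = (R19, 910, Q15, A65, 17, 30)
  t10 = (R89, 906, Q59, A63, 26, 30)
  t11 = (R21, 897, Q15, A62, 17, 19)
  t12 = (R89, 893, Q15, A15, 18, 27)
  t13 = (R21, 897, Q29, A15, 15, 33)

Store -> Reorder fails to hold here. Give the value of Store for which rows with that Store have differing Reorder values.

906

Store=909: rows 1, 5, 7 → Reorder = R86, R86, R86 ✓
Store=894: row 2 → Reorder = R86 ✓
Store=906: rows 3, 6, 8, 10 → Reorder takes values {R93, R89} — violation
Store=893: rows 4, 12 → Reorder = R89, R89 ✓
Store=910: row 9 → Reorder = R19 ✓
Store=897: rows 11, 13 → Reorder = R21, R21 ✓
The only Store value with inconsistent Reorder is Store=906.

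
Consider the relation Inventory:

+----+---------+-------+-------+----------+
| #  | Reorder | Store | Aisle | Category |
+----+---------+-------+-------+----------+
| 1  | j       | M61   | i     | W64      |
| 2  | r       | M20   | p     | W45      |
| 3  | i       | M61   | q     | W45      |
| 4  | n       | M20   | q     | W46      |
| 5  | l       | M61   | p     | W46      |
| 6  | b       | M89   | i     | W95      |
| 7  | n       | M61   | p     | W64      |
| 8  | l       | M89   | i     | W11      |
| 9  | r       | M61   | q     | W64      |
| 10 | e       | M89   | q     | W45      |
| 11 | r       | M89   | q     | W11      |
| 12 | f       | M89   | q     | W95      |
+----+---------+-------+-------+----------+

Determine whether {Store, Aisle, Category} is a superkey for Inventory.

Yes

All 12 rows have distinct {Store, Aisle, Category} values, so {Store, Aisle, Category} → (all attributes) holds and {Store, Aisle, Category} is a superkey.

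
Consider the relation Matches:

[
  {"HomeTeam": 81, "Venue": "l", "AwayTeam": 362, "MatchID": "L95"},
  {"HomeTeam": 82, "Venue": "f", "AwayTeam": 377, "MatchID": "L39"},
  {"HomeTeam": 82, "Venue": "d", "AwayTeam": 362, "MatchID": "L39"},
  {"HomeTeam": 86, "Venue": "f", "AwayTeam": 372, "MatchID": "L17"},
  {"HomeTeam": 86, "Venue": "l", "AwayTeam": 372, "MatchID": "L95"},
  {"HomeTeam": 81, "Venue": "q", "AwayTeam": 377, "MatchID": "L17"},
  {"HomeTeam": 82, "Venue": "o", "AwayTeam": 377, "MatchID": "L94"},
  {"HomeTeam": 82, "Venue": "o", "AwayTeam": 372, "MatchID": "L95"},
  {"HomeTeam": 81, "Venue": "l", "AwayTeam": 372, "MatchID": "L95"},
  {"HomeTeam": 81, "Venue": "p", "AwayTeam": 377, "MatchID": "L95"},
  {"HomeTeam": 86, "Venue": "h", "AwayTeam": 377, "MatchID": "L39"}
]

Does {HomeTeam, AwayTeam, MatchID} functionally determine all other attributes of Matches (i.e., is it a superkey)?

All 11 rows have distinct {HomeTeam, AwayTeam, MatchID} values, so {HomeTeam, AwayTeam, MatchID} → (all attributes) holds and {HomeTeam, AwayTeam, MatchID} is a superkey.

Yes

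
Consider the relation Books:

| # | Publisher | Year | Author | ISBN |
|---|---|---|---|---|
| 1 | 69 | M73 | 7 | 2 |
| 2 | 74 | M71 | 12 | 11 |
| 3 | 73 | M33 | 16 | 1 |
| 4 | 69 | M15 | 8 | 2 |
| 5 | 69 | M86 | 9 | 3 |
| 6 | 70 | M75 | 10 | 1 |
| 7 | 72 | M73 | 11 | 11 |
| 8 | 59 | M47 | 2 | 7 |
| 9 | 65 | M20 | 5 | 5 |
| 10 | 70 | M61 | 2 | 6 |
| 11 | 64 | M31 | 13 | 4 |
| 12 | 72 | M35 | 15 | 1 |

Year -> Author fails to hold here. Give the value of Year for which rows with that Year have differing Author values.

M73

Year=M73: rows 1, 7 → Author takes values {7, 11} — violation
Year=M71: row 2 → Author = 12 ✓
Year=M33: row 3 → Author = 16 ✓
Year=M15: row 4 → Author = 8 ✓
Year=M86: row 5 → Author = 9 ✓
Year=M75: row 6 → Author = 10 ✓
Year=M47: row 8 → Author = 2 ✓
Year=M20: row 9 → Author = 5 ✓
Year=M61: row 10 → Author = 2 ✓
Year=M31: row 11 → Author = 13 ✓
Year=M35: row 12 → Author = 15 ✓
The only Year value with inconsistent Author is Year=M73.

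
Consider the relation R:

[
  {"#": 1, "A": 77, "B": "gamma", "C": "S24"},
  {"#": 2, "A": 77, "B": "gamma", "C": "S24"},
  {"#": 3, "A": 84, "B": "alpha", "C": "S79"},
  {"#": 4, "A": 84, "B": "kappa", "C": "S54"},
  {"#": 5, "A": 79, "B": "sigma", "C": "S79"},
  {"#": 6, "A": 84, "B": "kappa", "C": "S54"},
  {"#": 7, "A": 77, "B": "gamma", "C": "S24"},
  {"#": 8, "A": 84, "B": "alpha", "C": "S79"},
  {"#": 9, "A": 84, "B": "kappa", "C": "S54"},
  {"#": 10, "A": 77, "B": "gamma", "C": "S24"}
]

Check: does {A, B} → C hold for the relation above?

Yes

(A=77, B=gamma): rows 1, 2, 7, 10 → C = S24, S24, S24, S24 ✓
(A=84, B=alpha): rows 3, 8 → C = S79, S79 ✓
(A=84, B=kappa): rows 4, 6, 9 → C = S54, S54, S54 ✓
(A=79, B=sigma): row 5 → C = S79 ✓
Every {A, B} value is associated with a single C value, so {A, B} → C holds.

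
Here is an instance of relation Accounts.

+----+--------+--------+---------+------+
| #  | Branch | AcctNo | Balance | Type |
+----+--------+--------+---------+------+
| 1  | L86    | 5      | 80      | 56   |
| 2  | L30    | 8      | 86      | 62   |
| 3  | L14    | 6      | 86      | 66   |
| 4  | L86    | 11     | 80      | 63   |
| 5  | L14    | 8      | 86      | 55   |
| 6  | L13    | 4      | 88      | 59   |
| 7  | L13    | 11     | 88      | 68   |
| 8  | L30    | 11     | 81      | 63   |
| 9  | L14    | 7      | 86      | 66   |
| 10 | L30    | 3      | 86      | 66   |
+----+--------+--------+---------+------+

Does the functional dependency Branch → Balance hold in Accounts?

Branch=L86: rows 1, 4 → Balance = 80, 80 ✓
Branch=L30: rows 2, 8, 10 → Balance takes values {86, 81} — violation
Branch=L14: rows 3, 5, 9 → Balance = 86, 86, 86 ✓
Branch=L13: rows 6, 7 → Balance = 88, 88 ✓
Two rows agree on Branch but differ on Balance, so Branch → Balance does not hold.

No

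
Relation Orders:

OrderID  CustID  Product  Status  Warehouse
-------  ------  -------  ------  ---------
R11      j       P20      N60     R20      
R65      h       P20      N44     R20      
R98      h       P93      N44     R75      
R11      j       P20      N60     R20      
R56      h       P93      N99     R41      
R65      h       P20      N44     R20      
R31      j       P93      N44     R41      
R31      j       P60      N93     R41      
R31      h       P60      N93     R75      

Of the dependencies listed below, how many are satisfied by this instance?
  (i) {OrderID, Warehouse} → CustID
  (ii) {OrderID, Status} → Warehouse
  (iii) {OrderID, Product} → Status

(i) {OrderID, Warehouse} → CustID: every LHS value maps to a single RHS value — holds.
(ii) {OrderID, Status} → Warehouse: (OrderID=R31, Status=N93): 2 rows → Warehouse takes values {R41, R75} — violation — fails.
(iii) {OrderID, Product} → Status: every LHS value maps to a single RHS value — holds.
2 of the 3 dependencies hold.

2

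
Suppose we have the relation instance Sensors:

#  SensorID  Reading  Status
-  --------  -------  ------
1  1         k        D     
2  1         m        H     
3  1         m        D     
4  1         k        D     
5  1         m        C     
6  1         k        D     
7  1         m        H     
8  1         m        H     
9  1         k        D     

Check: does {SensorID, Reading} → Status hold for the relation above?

No

(SensorID=1, Reading=k): rows 1, 4, 6, 9 → Status = D, D, D, D ✓
(SensorID=1, Reading=m): rows 2, 3, 5, 7, 8 → Status takes values {H, D, C} — violation
Two rows agree on {SensorID, Reading} but differ on Status, so {SensorID, Reading} → Status does not hold.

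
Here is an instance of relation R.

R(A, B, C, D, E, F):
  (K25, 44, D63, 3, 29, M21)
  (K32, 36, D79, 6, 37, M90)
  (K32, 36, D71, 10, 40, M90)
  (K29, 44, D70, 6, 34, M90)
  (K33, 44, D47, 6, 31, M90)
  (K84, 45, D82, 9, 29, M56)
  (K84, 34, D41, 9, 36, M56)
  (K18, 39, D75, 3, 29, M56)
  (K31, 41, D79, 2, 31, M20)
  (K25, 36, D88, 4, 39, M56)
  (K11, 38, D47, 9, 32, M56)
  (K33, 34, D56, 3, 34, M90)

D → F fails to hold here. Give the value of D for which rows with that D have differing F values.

D=3: 3 rows → F takes values {M21, M56, M90} — violation
D=6: 3 rows → F = M90, M90, M90 ✓
D=10: 1 row → F = M90 ✓
D=9: 3 rows → F = M56, M56, M56 ✓
D=2: 1 row → F = M20 ✓
D=4: 1 row → F = M56 ✓
The only D value with inconsistent F is D=3.

3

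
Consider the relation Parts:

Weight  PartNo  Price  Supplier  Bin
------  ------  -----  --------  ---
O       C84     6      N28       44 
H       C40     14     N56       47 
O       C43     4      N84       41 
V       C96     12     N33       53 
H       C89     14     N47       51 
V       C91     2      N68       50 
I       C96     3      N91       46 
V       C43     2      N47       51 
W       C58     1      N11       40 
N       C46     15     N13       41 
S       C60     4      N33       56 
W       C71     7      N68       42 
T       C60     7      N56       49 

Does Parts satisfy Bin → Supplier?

No

Bin=44: 1 row → Supplier = N28 ✓
Bin=47: 1 row → Supplier = N56 ✓
Bin=41: 2 rows → Supplier takes values {N84, N13} — violation
Bin=53: 1 row → Supplier = N33 ✓
Bin=51: 2 rows → Supplier = N47, N47 ✓
Bin=50: 1 row → Supplier = N68 ✓
Bin=46: 1 row → Supplier = N91 ✓
Bin=40: 1 row → Supplier = N11 ✓
Bin=56: 1 row → Supplier = N33 ✓
Bin=42: 1 row → Supplier = N68 ✓
Bin=49: 1 row → Supplier = N56 ✓
Two rows agree on Bin but differ on Supplier, so Bin → Supplier does not hold.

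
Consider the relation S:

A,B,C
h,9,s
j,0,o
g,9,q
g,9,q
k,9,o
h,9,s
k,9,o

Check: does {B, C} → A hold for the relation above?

(B=9, C=s): 2 rows → A = h, h ✓
(B=0, C=o): 1 row → A = j ✓
(B=9, C=q): 2 rows → A = g, g ✓
(B=9, C=o): 2 rows → A = k, k ✓
Every {B, C} value is associated with a single A value, so {B, C} → A holds.

Yes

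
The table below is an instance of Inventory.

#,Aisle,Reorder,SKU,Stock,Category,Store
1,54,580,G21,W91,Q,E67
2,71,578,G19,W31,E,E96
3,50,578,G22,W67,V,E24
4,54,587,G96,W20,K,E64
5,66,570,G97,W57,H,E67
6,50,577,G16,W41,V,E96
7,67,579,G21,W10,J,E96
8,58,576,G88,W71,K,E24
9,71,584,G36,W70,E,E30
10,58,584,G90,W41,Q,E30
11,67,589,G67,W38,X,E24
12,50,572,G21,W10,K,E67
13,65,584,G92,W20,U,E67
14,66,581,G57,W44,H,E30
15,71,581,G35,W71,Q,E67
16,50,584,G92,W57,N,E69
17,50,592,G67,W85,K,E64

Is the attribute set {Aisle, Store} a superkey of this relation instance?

Yes

All 17 rows have distinct {Aisle, Store} values, so {Aisle, Store} → (all attributes) holds and {Aisle, Store} is a superkey.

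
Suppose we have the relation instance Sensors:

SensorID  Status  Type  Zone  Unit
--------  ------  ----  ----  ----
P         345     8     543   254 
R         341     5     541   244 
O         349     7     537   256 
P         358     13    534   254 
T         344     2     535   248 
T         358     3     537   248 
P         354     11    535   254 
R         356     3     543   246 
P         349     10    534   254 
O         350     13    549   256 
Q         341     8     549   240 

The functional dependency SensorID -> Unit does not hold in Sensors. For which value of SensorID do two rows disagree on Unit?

R

SensorID=P: 4 rows → Unit = 254, 254, 254, 254 ✓
SensorID=R: 2 rows → Unit takes values {244, 246} — violation
SensorID=O: 2 rows → Unit = 256, 256 ✓
SensorID=T: 2 rows → Unit = 248, 248 ✓
SensorID=Q: 1 row → Unit = 240 ✓
The only SensorID value with inconsistent Unit is SensorID=R.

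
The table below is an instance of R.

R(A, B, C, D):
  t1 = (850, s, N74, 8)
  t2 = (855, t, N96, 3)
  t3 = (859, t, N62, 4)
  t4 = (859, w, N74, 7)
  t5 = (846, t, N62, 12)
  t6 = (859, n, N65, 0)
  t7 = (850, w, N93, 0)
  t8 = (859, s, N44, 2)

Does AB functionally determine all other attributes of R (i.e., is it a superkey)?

Yes

All 8 rows have distinct AB values, so AB → (all attributes) holds and AB is a superkey.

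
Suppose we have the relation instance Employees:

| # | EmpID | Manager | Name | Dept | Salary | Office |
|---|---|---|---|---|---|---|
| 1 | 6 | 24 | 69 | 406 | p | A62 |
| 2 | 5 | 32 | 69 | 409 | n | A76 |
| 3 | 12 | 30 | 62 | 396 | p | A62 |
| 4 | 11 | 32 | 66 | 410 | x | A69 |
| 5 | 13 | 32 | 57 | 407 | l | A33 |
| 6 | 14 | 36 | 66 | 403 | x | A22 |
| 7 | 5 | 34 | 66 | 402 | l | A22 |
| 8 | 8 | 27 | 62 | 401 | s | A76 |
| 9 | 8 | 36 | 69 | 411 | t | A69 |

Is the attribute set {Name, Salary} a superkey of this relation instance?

No

Rows 4 and 6 have the same {Name, Salary} value (Name=66, Salary=x) but are distinct tuples, so {Name, Salary} does not determine every attribute — not a superkey.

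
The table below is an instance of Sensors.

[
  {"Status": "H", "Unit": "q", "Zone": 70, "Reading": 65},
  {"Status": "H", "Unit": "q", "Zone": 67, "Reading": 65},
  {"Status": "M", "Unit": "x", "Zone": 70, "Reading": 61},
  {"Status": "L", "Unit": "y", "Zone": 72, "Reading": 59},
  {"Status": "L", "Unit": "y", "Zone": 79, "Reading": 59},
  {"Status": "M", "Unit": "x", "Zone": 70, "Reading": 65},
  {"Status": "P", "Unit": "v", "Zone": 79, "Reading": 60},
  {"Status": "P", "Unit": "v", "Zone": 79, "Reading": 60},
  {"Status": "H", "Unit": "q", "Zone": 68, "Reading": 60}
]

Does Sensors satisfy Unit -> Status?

Unit=q: 3 rows → Status = H, H, H ✓
Unit=x: 2 rows → Status = M, M ✓
Unit=y: 2 rows → Status = L, L ✓
Unit=v: 2 rows → Status = P, P ✓
Every Unit value is associated with a single Status value, so Unit -> Status holds.

Yes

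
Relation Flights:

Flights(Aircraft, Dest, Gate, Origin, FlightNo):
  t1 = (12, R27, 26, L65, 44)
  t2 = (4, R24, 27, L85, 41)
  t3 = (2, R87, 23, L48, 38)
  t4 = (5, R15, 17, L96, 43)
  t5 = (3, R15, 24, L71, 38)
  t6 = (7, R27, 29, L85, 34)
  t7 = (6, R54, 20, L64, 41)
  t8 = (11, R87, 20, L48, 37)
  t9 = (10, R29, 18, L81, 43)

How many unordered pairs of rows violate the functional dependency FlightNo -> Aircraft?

FlightNo=41: violating pairs (2,7) — 1 pair.
FlightNo=38: violating pairs (3,5) — 1 pair.
FlightNo=43: violating pairs (4,9) — 1 pair.

3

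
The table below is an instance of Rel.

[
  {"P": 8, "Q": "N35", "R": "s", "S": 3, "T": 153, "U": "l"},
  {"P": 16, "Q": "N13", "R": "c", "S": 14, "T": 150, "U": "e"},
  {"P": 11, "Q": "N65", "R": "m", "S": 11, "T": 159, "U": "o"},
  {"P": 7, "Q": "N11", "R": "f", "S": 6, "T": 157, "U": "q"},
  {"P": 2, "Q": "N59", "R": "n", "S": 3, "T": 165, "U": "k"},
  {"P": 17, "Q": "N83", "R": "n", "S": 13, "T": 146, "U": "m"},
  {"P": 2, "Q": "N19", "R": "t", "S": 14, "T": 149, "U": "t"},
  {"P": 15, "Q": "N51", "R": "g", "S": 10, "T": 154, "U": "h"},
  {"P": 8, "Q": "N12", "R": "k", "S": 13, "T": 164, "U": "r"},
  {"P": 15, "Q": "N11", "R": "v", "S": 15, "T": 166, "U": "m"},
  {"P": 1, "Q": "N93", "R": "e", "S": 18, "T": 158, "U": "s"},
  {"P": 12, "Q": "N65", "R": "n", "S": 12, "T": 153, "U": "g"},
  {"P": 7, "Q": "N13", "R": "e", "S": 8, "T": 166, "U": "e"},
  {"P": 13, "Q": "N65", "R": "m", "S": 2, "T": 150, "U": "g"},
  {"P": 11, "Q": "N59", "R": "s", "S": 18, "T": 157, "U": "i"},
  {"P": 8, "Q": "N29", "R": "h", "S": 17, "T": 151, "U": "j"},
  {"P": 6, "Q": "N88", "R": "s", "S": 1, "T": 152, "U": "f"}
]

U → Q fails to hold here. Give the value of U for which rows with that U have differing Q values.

m

U=l: 1 row → Q = N35 ✓
U=e: 2 rows → Q = N13, N13 ✓
U=o: 1 row → Q = N65 ✓
U=q: 1 row → Q = N11 ✓
U=k: 1 row → Q = N59 ✓
U=m: 2 rows → Q takes values {N83, N11} — violation
U=t: 1 row → Q = N19 ✓
U=h: 1 row → Q = N51 ✓
U=r: 1 row → Q = N12 ✓
U=s: 1 row → Q = N93 ✓
U=g: 2 rows → Q = N65, N65 ✓
U=i: 1 row → Q = N59 ✓
U=j: 1 row → Q = N29 ✓
U=f: 1 row → Q = N88 ✓
The only U value with inconsistent Q is U=m.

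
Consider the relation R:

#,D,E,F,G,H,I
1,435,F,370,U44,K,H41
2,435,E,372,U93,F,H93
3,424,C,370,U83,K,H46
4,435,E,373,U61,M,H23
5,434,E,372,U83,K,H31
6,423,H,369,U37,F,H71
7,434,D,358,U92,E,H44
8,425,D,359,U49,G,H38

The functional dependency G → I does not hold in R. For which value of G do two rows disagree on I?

G=U44: row 1 → I = H41 ✓
G=U93: row 2 → I = H93 ✓
G=U83: rows 3, 5 → I takes values {H46, H31} — violation
G=U61: row 4 → I = H23 ✓
G=U37: row 6 → I = H71 ✓
G=U92: row 7 → I = H44 ✓
G=U49: row 8 → I = H38 ✓
The only G value with inconsistent I is G=U83.

U83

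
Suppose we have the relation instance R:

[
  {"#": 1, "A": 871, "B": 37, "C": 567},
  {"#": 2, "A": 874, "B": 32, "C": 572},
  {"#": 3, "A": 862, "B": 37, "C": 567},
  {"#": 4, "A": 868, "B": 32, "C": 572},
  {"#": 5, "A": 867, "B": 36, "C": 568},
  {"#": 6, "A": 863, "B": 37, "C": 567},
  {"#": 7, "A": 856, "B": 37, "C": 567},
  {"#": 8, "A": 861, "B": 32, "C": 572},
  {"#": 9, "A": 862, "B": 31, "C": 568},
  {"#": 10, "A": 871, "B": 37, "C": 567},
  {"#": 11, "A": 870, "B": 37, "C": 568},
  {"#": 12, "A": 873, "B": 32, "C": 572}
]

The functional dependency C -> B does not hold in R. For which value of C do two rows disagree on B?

568

C=567: rows 1, 3, 6, 7, 10 → B = 37, 37, 37, 37, 37 ✓
C=572: rows 2, 4, 8, 12 → B = 32, 32, 32, 32 ✓
C=568: rows 5, 9, 11 → B takes values {36, 31, 37} — violation
The only C value with inconsistent B is C=568.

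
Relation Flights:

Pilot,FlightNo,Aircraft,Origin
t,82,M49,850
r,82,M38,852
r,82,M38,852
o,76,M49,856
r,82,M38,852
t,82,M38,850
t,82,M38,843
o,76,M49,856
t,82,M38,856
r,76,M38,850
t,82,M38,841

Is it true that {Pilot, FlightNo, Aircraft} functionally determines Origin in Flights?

(Pilot=t, FlightNo=82, Aircraft=M49): 1 row → Origin = 850 ✓
(Pilot=r, FlightNo=82, Aircraft=M38): 3 rows → Origin = 852, 852, 852 ✓
(Pilot=o, FlightNo=76, Aircraft=M49): 2 rows → Origin = 856, 856 ✓
(Pilot=t, FlightNo=82, Aircraft=M38): 4 rows → Origin takes values {850, 843, 856, 841} — violation
(Pilot=r, FlightNo=76, Aircraft=M38): 1 row → Origin = 850 ✓
Two rows agree on {Pilot, FlightNo, Aircraft} but differ on Origin, so {Pilot, FlightNo, Aircraft} → Origin does not hold.

No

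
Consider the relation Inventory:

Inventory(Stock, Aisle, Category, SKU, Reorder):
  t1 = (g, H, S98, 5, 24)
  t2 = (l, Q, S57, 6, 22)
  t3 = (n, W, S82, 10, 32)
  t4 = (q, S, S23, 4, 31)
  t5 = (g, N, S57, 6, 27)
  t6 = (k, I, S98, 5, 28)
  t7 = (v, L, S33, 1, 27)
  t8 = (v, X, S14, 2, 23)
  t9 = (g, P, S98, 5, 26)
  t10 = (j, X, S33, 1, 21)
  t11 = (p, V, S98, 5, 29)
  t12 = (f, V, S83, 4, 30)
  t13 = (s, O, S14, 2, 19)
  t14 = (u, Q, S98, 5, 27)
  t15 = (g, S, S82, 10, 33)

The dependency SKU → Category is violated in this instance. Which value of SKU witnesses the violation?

SKU=5: rows 1, 6, 9, 11, 14 → Category = S98, S98, S98, S98, S98 ✓
SKU=6: rows 2, 5 → Category = S57, S57 ✓
SKU=10: rows 3, 15 → Category = S82, S82 ✓
SKU=4: rows 4, 12 → Category takes values {S23, S83} — violation
SKU=1: rows 7, 10 → Category = S33, S33 ✓
SKU=2: rows 8, 13 → Category = S14, S14 ✓
The only SKU value with inconsistent Category is SKU=4.

4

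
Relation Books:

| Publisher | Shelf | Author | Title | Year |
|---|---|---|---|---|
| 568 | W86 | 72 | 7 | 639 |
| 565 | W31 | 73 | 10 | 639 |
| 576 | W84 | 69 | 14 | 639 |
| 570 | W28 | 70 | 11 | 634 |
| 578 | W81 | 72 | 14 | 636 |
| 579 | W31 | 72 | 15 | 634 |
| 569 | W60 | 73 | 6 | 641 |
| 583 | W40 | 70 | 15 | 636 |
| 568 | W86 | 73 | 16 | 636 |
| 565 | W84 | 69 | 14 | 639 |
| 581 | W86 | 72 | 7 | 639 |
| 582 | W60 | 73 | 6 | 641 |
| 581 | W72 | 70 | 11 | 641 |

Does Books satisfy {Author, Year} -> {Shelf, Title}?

(Author=72, Year=639): 2 rows → {Shelf,Title} = (W86, 7), (W86, 7) ✓
(Author=73, Year=639): 1 row → {Shelf,Title} = (W31, 10) ✓
(Author=69, Year=639): 2 rows → {Shelf,Title} = (W84, 14), (W84, 14) ✓
(Author=70, Year=634): 1 row → {Shelf,Title} = (W28, 11) ✓
(Author=72, Year=636): 1 row → {Shelf,Title} = (W81, 14) ✓
(Author=72, Year=634): 1 row → {Shelf,Title} = (W31, 15) ✓
(Author=73, Year=641): 2 rows → {Shelf,Title} = (W60, 6), (W60, 6) ✓
(Author=70, Year=636): 1 row → {Shelf,Title} = (W40, 15) ✓
(Author=73, Year=636): 1 row → {Shelf,Title} = (W86, 16) ✓
(Author=70, Year=641): 1 row → {Shelf,Title} = (W72, 11) ✓
Every {Author, Year} value is associated with a single {Shelf, Title} value, so {Author, Year} -> {Shelf, Title} holds.

Yes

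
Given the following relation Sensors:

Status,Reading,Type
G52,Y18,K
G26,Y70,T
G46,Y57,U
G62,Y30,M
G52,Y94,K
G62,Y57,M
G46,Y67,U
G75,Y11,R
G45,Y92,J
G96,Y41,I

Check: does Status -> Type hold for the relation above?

Yes

Status=G52: 2 rows → Type = K, K ✓
Status=G26: 1 row → Type = T ✓
Status=G46: 2 rows → Type = U, U ✓
Status=G62: 2 rows → Type = M, M ✓
Status=G75: 1 row → Type = R ✓
Status=G45: 1 row → Type = J ✓
Status=G96: 1 row → Type = I ✓
Every Status value is associated with a single Type value, so Status -> Type holds.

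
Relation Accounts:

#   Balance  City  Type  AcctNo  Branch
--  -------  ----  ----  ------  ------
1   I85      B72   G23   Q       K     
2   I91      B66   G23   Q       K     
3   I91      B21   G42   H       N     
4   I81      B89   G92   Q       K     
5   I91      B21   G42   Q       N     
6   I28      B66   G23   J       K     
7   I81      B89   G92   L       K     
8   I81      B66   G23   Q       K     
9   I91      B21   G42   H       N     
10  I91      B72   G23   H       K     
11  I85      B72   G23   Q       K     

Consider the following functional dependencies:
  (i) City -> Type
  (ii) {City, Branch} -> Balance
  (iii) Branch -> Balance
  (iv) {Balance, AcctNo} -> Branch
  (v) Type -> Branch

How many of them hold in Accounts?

(i) City -> Type: every LHS value maps to a single RHS value — holds.
(ii) {City, Branch} -> Balance: (City=B72, Branch=K): rows 1, 10, 11 → Balance takes values {I85, I91} — violation; (City=B66, Branch=K): rows 2, 6, 8 → Balance takes values {I91, I28, I81} — violation — fails.
(iii) Branch -> Balance: Branch=K: rows 1, 2, 4, 6, 7, 8, 10, 11 → Balance takes values {I85, I91, I81, I28} — violation — fails.
(iv) {Balance, AcctNo} -> Branch: (Balance=I91, AcctNo=Q): rows 2, 5 → Branch takes values {K, N} — violation; (Balance=I91, AcctNo=H): rows 3, 9, 10 → Branch takes values {N, K} — violation — fails.
(v) Type -> Branch: every LHS value maps to a single RHS value — holds.
2 of the 5 dependencies hold.

2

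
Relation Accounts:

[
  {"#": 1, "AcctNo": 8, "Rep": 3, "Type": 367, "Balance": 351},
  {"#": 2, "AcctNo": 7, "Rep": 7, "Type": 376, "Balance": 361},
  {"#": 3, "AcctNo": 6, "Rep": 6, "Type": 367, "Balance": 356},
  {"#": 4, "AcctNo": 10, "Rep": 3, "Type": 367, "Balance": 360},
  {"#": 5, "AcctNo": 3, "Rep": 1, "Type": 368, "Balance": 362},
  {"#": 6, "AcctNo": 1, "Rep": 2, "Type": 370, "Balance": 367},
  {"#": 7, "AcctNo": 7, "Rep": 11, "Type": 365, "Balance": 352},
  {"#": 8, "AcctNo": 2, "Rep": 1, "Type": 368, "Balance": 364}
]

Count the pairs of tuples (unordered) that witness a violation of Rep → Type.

Rep=3: all 2 rows agree on Type — 0 pairs.
Rep=1: all 2 rows agree on Type — 0 pairs.

0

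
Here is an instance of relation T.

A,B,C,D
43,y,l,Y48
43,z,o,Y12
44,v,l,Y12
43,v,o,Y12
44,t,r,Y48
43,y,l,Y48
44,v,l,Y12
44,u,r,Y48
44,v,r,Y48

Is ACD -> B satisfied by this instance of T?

(A=43, C=l, D=Y48): 2 rows → B = y, y ✓
(A=43, C=o, D=Y12): 2 rows → B takes values {z, v} — violation
(A=44, C=l, D=Y12): 2 rows → B = v, v ✓
(A=44, C=r, D=Y48): 3 rows → B takes values {t, u, v} — violation
Two rows agree on ACD but differ on B, so ACD -> B does not hold.

No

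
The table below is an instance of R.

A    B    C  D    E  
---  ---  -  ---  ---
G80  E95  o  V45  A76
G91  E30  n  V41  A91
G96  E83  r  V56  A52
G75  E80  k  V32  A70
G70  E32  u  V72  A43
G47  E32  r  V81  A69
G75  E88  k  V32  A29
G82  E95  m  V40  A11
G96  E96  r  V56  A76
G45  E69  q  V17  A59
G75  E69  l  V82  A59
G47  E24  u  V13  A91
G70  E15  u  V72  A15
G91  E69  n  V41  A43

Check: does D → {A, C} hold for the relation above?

D=V45: 1 row → {A,C} = (G80, o) ✓
D=V41: 2 rows → {A,C} = (G91, n), (G91, n) ✓
D=V56: 2 rows → {A,C} = (G96, r), (G96, r) ✓
D=V32: 2 rows → {A,C} = (G75, k), (G75, k) ✓
D=V72: 2 rows → {A,C} = (G70, u), (G70, u) ✓
D=V81: 1 row → {A,C} = (G47, r) ✓
D=V40: 1 row → {A,C} = (G82, m) ✓
D=V17: 1 row → {A,C} = (G45, q) ✓
D=V82: 1 row → {A,C} = (G75, l) ✓
D=V13: 1 row → {A,C} = (G47, u) ✓
Every D value is associated with a single {A, C} value, so D → {A, C} holds.

Yes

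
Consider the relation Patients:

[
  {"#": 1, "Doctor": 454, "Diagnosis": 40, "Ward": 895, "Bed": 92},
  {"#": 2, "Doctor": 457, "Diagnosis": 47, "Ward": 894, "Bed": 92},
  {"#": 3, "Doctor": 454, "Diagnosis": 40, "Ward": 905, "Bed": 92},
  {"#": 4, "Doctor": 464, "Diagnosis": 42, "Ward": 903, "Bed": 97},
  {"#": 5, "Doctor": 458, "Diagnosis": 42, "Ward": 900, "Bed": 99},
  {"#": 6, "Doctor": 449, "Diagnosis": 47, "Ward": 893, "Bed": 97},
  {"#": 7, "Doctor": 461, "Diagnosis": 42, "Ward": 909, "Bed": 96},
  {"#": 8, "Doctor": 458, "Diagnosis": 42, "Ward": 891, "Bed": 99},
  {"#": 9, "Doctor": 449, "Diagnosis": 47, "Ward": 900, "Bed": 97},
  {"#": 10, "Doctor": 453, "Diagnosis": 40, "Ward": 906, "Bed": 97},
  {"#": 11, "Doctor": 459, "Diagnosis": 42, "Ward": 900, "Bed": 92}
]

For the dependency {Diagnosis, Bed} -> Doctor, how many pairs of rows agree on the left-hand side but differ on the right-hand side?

(Diagnosis=40, Bed=92): all 2 rows agree on Doctor — 0 pairs.
(Diagnosis=42, Bed=99): all 2 rows agree on Doctor — 0 pairs.
(Diagnosis=47, Bed=97): all 2 rows agree on Doctor — 0 pairs.

0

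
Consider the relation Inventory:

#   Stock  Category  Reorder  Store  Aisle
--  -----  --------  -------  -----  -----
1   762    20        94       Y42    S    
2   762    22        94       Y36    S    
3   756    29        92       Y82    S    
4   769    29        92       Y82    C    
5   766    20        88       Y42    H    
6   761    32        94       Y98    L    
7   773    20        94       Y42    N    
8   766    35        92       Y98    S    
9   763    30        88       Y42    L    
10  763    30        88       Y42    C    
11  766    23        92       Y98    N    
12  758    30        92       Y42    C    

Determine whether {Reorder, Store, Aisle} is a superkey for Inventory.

Yes

All 12 rows have distinct {Reorder, Store, Aisle} values, so {Reorder, Store, Aisle} → (all attributes) holds and {Reorder, Store, Aisle} is a superkey.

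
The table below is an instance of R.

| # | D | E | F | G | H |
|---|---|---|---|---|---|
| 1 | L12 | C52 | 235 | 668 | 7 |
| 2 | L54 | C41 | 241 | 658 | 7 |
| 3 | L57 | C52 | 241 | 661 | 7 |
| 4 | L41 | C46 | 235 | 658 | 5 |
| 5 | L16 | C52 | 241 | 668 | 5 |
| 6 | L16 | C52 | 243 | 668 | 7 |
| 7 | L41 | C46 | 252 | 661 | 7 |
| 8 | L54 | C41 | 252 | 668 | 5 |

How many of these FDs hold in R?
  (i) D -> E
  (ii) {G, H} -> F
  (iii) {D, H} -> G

2

(i) D -> E: every LHS value maps to a single RHS value — holds.
(ii) {G, H} -> F: (G=668, H=7): rows 1, 6 → F takes values {235, 243} — violation; (G=661, H=7): rows 3, 7 → F takes values {241, 252} — violation; (G=668, H=5): rows 5, 8 → F takes values {241, 252} — violation — fails.
(iii) {D, H} -> G: every LHS value maps to a single RHS value — holds.
2 of the 3 dependencies hold.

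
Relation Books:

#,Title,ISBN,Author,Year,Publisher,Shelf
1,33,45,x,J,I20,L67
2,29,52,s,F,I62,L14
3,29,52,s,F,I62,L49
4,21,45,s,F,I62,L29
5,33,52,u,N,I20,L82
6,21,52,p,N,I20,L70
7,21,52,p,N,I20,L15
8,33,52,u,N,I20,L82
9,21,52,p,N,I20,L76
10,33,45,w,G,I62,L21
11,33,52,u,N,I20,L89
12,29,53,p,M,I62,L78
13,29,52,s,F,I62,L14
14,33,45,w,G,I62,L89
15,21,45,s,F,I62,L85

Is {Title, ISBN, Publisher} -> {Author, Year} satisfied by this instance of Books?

(Title=33, ISBN=45, Publisher=I20): row 1 → {Author,Year} = (x, J) ✓
(Title=29, ISBN=52, Publisher=I62): rows 2, 3, 13 → {Author,Year} = (s, F), (s, F), (s, F) ✓
(Title=21, ISBN=45, Publisher=I62): rows 4, 15 → {Author,Year} = (s, F), (s, F) ✓
(Title=33, ISBN=52, Publisher=I20): rows 5, 8, 11 → {Author,Year} = (u, N), (u, N), (u, N) ✓
(Title=21, ISBN=52, Publisher=I20): rows 6, 7, 9 → {Author,Year} = (p, N), (p, N), (p, N) ✓
(Title=33, ISBN=45, Publisher=I62): rows 10, 14 → {Author,Year} = (w, G), (w, G) ✓
(Title=29, ISBN=53, Publisher=I62): row 12 → {Author,Year} = (p, M) ✓
Every {Title, ISBN, Publisher} value is associated with a single {Author, Year} value, so {Title, ISBN, Publisher} -> {Author, Year} holds.

Yes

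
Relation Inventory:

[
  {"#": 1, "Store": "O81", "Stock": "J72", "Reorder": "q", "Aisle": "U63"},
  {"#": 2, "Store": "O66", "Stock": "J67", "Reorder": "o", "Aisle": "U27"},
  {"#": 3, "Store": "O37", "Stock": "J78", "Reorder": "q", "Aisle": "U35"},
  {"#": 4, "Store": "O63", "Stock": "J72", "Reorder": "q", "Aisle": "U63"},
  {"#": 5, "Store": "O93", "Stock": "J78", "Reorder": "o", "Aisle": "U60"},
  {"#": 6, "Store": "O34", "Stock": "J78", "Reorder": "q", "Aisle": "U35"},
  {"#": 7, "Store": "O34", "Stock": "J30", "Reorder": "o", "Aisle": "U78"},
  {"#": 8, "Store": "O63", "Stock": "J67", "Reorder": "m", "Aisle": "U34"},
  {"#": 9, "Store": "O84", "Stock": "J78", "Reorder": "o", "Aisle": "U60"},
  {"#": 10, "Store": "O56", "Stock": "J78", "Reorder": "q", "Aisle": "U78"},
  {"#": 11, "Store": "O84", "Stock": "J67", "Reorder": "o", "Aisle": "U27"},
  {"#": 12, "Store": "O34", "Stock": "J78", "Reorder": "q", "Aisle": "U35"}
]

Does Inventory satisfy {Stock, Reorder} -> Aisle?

(Stock=J72, Reorder=q): rows 1, 4 → Aisle = U63, U63 ✓
(Stock=J67, Reorder=o): rows 2, 11 → Aisle = U27, U27 ✓
(Stock=J78, Reorder=q): rows 3, 6, 10, 12 → Aisle takes values {U35, U78} — violation
(Stock=J78, Reorder=o): rows 5, 9 → Aisle = U60, U60 ✓
(Stock=J30, Reorder=o): row 7 → Aisle = U78 ✓
(Stock=J67, Reorder=m): row 8 → Aisle = U34 ✓
Two rows agree on {Stock, Reorder} but differ on Aisle, so {Stock, Reorder} -> Aisle does not hold.

No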